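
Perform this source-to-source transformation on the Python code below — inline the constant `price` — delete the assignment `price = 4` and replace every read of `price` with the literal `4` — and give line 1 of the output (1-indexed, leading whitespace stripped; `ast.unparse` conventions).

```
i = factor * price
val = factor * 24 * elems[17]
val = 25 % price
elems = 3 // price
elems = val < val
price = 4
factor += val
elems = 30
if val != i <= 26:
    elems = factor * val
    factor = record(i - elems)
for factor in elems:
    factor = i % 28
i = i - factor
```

Transformed code:
i = factor * 4
val = factor * 24 * elems[17]
val = 25 % 4
elems = 3 // 4
elems = val < val
factor += val
elems = 30
if val != i <= 26:
    elems = factor * val
    factor = record(i - elems)
for factor in elems:
    factor = i % 28
i = i - factor

i = factor * 4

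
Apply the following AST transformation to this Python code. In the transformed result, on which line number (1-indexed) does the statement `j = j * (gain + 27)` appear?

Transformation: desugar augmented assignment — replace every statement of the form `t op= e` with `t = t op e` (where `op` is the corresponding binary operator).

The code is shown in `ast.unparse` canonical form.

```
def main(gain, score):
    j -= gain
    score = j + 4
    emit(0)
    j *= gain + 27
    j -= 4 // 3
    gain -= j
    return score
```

5

Transformed code:
def main(gain, score):
    j = j - gain
    score = j + 4
    emit(0)
    j = j * (gain + 27)
    j = j - 4 // 3
    gain = gain - j
    return score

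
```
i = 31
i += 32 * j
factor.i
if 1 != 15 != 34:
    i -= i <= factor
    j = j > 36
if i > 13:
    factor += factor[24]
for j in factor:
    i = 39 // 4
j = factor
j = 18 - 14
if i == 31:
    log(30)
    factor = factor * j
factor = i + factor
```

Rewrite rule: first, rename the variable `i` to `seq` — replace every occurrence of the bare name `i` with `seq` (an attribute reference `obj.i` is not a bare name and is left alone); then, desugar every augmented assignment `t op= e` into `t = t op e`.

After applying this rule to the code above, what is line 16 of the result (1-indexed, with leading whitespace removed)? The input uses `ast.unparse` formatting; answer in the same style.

Transformed code:
seq = 31
seq = seq + 32 * j
factor.i
if 1 != 15 != 34:
    seq = seq - (seq <= factor)
    j = j > 36
if seq > 13:
    factor = factor + factor[24]
for j in factor:
    seq = 39 // 4
j = factor
j = 18 - 14
if seq == 31:
    log(30)
    factor = factor * j
factor = seq + factor

factor = seq + factor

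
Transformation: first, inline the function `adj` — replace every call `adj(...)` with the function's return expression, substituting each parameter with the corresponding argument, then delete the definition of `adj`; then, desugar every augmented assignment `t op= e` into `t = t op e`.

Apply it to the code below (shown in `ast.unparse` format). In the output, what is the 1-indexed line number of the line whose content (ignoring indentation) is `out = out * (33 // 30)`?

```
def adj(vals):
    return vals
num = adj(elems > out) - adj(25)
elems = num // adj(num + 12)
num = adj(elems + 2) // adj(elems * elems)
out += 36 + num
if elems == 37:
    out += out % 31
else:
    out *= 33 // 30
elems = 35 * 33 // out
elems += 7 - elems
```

8

Transformed code:
num = (elems > out) - 25
elems = num // (num + 12)
num = (elems + 2) // (elems * elems)
out = out + (36 + num)
if elems == 37:
    out = out + out % 31
else:
    out = out * (33 // 30)
elems = 35 * 33 // out
elems = elems + (7 - elems)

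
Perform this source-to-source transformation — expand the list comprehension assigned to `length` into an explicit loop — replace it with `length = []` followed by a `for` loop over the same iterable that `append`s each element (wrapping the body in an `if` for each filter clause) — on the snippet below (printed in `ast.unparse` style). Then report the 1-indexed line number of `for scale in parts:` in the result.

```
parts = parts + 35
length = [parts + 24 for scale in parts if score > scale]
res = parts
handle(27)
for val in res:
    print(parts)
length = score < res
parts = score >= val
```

3

Transformed code:
parts = parts + 35
length = []
for scale in parts:
    if score > scale:
        length.append(parts + 24)
res = parts
handle(27)
for val in res:
    print(parts)
length = score < res
parts = score >= val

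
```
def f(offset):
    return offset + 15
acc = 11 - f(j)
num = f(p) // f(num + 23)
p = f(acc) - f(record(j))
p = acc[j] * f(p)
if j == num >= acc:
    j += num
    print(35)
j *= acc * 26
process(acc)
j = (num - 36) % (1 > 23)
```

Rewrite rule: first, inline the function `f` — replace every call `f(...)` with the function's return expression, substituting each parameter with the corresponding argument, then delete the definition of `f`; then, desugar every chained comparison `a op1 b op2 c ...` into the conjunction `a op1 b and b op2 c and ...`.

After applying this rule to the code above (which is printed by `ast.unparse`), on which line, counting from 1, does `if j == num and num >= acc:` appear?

Transformed code:
acc = 11 - (j + 15)
num = (p + 15) // (num + 23 + 15)
p = acc + 15 - (record(j) + 15)
p = acc[j] * (p + 15)
if j == num and num >= acc:
    j += num
    print(35)
j *= acc * 26
process(acc)
j = (num - 36) % (1 > 23)

5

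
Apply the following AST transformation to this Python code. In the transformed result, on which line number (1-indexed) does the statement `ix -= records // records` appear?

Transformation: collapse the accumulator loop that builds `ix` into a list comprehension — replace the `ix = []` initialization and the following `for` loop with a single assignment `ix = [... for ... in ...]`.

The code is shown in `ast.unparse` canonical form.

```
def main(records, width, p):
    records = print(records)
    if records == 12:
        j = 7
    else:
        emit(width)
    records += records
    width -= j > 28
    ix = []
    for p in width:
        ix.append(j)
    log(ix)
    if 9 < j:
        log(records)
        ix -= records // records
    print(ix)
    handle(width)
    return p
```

Transformed code:
def main(records, width, p):
    records = print(records)
    if records == 12:
        j = 7
    else:
        emit(width)
    records += records
    width -= j > 28
    ix = [j for p in width]
    log(ix)
    if 9 < j:
        log(records)
        ix -= records // records
    print(ix)
    handle(width)
    return p

13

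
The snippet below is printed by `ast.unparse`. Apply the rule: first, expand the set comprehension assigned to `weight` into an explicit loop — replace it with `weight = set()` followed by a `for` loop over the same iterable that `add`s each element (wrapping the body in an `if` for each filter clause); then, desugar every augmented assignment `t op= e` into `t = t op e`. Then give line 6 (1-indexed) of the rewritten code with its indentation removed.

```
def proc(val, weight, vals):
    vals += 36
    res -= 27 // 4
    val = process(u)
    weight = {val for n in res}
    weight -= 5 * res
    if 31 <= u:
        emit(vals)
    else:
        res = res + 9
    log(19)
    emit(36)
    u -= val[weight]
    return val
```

Transformed code:
def proc(val, weight, vals):
    vals = vals + 36
    res = res - 27 // 4
    val = process(u)
    weight = set()
    for n in res:
        weight.add(val)
    weight = weight - 5 * res
    if 31 <= u:
        emit(vals)
    else:
        res = res + 9
    log(19)
    emit(36)
    u = u - val[weight]
    return val

for n in res:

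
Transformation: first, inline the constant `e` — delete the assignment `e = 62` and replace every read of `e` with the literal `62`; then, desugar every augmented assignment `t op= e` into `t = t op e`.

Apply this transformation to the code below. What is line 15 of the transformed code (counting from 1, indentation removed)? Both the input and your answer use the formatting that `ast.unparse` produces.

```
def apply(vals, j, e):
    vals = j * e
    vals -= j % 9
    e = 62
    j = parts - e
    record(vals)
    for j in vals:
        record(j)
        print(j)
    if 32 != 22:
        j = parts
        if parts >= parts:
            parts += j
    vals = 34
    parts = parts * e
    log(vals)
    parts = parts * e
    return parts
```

log(vals)

Transformed code:
def apply(vals, j, e):
    vals = j * 62
    vals = vals - j % 9
    j = parts - 62
    record(vals)
    for j in vals:
        record(j)
        print(j)
    if 32 != 22:
        j = parts
        if parts >= parts:
            parts = parts + j
    vals = 34
    parts = parts * 62
    log(vals)
    parts = parts * 62
    return parts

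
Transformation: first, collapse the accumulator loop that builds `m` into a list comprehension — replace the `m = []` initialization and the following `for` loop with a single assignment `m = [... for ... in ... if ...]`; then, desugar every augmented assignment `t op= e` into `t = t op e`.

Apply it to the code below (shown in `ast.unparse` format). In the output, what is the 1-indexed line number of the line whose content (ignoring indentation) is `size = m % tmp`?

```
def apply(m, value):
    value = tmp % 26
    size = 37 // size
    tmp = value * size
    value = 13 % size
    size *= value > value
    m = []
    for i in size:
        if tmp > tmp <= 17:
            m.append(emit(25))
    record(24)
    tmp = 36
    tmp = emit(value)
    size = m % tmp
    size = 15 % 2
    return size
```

Transformed code:
def apply(m, value):
    value = tmp % 26
    size = 37 // size
    tmp = value * size
    value = 13 % size
    size = size * (value > value)
    m = [emit(25) for i in size if tmp > tmp <= 17]
    record(24)
    tmp = 36
    tmp = emit(value)
    size = m % tmp
    size = 15 % 2
    return size

11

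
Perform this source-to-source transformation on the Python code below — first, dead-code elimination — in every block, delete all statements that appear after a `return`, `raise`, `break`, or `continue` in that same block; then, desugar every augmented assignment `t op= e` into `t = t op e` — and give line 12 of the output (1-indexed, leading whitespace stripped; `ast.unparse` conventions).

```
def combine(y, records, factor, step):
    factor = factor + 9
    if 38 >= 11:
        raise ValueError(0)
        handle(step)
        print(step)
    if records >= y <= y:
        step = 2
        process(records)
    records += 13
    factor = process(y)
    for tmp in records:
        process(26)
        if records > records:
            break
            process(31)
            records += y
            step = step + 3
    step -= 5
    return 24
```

if records > records:

Transformed code:
def combine(y, records, factor, step):
    factor = factor + 9
    if 38 >= 11:
        raise ValueError(0)
    if records >= y <= y:
        step = 2
        process(records)
    records = records + 13
    factor = process(y)
    for tmp in records:
        process(26)
        if records > records:
            break
    step = step - 5
    return 24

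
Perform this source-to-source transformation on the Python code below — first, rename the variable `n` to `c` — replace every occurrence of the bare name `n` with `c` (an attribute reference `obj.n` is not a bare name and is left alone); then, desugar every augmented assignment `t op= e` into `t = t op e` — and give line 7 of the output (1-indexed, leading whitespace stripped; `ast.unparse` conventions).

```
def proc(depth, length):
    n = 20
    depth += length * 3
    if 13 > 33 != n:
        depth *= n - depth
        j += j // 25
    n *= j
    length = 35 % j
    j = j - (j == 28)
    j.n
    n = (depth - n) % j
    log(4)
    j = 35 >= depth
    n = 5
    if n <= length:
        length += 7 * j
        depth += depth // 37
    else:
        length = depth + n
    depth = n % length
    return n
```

c = c * j

Transformed code:
def proc(depth, length):
    c = 20
    depth = depth + length * 3
    if 13 > 33 != c:
        depth = depth * (c - depth)
        j = j + j // 25
    c = c * j
    length = 35 % j
    j = j - (j == 28)
    j.n
    c = (depth - c) % j
    log(4)
    j = 35 >= depth
    c = 5
    if c <= length:
        length = length + 7 * j
        depth = depth + depth // 37
    else:
        length = depth + c
    depth = c % length
    return c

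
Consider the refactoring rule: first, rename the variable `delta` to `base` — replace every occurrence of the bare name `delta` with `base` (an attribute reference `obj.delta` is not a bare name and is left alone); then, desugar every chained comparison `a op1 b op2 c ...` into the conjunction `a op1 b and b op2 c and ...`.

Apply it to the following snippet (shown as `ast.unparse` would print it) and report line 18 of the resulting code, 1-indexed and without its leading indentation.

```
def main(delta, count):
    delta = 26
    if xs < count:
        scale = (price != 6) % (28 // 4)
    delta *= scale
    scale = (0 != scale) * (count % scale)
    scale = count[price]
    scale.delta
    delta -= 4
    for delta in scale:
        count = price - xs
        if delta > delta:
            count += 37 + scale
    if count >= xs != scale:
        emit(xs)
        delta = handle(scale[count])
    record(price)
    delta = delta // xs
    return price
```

base = base // xs

Transformed code:
def main(base, count):
    base = 26
    if xs < count:
        scale = (price != 6) % (28 // 4)
    base *= scale
    scale = (0 != scale) * (count % scale)
    scale = count[price]
    scale.delta
    base -= 4
    for base in scale:
        count = price - xs
        if base > base:
            count += 37 + scale
    if count >= xs and xs != scale:
        emit(xs)
        base = handle(scale[count])
    record(price)
    base = base // xs
    return price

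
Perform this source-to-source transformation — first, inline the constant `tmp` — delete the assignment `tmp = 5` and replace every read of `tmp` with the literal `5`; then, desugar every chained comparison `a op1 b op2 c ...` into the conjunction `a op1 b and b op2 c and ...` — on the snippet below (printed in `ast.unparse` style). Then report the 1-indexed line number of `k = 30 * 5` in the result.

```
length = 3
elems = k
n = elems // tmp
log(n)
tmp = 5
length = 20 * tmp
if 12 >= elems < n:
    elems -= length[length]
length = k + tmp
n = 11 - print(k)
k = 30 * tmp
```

10

Transformed code:
length = 3
elems = k
n = elems // 5
log(n)
length = 20 * 5
if 12 >= elems and elems < n:
    elems -= length[length]
length = k + 5
n = 11 - print(k)
k = 30 * 5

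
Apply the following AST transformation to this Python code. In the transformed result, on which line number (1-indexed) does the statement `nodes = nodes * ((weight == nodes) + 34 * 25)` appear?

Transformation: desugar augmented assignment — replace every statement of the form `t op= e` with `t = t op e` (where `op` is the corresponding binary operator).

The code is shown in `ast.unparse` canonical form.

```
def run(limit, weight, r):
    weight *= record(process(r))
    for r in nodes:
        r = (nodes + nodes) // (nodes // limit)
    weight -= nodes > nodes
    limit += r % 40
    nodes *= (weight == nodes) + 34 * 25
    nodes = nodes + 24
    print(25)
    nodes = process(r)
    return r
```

Transformed code:
def run(limit, weight, r):
    weight = weight * record(process(r))
    for r in nodes:
        r = (nodes + nodes) // (nodes // limit)
    weight = weight - (nodes > nodes)
    limit = limit + r % 40
    nodes = nodes * ((weight == nodes) + 34 * 25)
    nodes = nodes + 24
    print(25)
    nodes = process(r)
    return r

7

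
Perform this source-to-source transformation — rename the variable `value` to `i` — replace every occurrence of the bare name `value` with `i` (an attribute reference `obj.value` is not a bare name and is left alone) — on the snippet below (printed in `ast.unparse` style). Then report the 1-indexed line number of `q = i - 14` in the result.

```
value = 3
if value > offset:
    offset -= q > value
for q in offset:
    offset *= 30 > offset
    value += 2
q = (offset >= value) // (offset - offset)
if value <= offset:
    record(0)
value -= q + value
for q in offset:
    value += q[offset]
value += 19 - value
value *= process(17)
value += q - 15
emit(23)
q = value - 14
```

Transformed code:
i = 3
if i > offset:
    offset -= q > i
for q in offset:
    offset *= 30 > offset
    i += 2
q = (offset >= i) // (offset - offset)
if i <= offset:
    record(0)
i -= q + i
for q in offset:
    i += q[offset]
i += 19 - i
i *= process(17)
i += q - 15
emit(23)
q = i - 14

17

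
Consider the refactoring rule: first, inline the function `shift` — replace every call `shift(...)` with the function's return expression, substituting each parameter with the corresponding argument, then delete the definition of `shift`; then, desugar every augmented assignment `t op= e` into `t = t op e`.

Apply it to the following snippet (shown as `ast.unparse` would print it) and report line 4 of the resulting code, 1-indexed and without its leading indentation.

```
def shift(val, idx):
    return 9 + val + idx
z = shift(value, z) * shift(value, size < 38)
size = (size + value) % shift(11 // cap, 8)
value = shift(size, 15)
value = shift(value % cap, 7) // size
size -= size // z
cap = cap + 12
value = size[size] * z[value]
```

value = (9 + value % cap + 7) // size

Transformed code:
z = (9 + value + z) * (9 + value + (size < 38))
size = (size + value) % (9 + 11 // cap + 8)
value = 9 + size + 15
value = (9 + value % cap + 7) // size
size = size - size // z
cap = cap + 12
value = size[size] * z[value]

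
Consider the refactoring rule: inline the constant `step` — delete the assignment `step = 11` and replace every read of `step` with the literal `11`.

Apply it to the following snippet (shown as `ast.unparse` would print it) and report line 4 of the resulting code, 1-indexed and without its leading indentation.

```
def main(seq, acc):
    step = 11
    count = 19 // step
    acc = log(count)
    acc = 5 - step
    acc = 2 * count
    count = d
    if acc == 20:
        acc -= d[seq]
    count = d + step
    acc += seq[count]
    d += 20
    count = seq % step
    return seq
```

Transformed code:
def main(seq, acc):
    count = 19 // 11
    acc = log(count)
    acc = 5 - 11
    acc = 2 * count
    count = d
    if acc == 20:
        acc -= d[seq]
    count = d + 11
    acc += seq[count]
    d += 20
    count = seq % 11
    return seq

acc = 5 - 11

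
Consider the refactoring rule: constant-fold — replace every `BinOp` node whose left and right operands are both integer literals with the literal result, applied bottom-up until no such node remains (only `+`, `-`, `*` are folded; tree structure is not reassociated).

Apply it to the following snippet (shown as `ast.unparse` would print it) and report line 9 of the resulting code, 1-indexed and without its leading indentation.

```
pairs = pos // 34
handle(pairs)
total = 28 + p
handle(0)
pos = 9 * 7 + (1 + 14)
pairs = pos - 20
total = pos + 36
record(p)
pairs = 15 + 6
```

pairs = 21

Transformed code:
pairs = pos // 34
handle(pairs)
total = 28 + p
handle(0)
pos = 78
pairs = pos - 20
total = pos + 36
record(p)
pairs = 21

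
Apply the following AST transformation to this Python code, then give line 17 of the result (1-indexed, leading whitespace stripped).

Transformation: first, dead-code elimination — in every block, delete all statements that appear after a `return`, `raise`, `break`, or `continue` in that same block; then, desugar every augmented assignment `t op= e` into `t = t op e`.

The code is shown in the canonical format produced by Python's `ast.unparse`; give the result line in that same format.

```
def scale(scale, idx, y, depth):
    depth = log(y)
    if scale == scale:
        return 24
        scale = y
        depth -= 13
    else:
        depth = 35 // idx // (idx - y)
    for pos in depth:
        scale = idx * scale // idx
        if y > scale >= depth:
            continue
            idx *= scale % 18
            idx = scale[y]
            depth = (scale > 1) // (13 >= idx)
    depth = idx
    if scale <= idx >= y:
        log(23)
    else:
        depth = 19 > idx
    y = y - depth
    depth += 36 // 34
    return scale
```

depth = depth + 36 // 34

Transformed code:
def scale(scale, idx, y, depth):
    depth = log(y)
    if scale == scale:
        return 24
    else:
        depth = 35 // idx // (idx - y)
    for pos in depth:
        scale = idx * scale // idx
        if y > scale >= depth:
            continue
    depth = idx
    if scale <= idx >= y:
        log(23)
    else:
        depth = 19 > idx
    y = y - depth
    depth = depth + 36 // 34
    return scale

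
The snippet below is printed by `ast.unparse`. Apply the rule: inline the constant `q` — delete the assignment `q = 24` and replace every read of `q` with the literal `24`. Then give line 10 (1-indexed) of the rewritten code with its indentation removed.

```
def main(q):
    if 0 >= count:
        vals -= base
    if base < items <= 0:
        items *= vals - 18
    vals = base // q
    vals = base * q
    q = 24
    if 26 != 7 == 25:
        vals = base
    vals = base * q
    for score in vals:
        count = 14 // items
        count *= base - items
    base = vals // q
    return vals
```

vals = base * 24

Transformed code:
def main(q):
    if 0 >= count:
        vals -= base
    if base < items <= 0:
        items *= vals - 18
    vals = base // 24
    vals = base * 24
    if 26 != 7 == 25:
        vals = base
    vals = base * 24
    for score in vals:
        count = 14 // items
        count *= base - items
    base = vals // 24
    return vals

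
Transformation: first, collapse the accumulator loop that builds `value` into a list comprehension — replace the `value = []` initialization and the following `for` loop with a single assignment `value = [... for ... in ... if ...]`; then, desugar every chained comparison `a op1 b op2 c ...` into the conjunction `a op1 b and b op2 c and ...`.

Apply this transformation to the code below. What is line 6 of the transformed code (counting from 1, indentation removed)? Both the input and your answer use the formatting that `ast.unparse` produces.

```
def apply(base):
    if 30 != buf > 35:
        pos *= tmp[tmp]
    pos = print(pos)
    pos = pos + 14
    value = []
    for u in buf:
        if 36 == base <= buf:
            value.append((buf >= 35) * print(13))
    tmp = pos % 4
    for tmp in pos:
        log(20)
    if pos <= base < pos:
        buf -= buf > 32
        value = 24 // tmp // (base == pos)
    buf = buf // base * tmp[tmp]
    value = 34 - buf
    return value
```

Transformed code:
def apply(base):
    if 30 != buf and buf > 35:
        pos *= tmp[tmp]
    pos = print(pos)
    pos = pos + 14
    value = [(buf >= 35) * print(13) for u in buf if 36 == base and base <= buf]
    tmp = pos % 4
    for tmp in pos:
        log(20)
    if pos <= base and base < pos:
        buf -= buf > 32
        value = 24 // tmp // (base == pos)
    buf = buf // base * tmp[tmp]
    value = 34 - buf
    return value

value = [(buf >= 35) * print(13) for u in buf if 36 == base and base <= buf]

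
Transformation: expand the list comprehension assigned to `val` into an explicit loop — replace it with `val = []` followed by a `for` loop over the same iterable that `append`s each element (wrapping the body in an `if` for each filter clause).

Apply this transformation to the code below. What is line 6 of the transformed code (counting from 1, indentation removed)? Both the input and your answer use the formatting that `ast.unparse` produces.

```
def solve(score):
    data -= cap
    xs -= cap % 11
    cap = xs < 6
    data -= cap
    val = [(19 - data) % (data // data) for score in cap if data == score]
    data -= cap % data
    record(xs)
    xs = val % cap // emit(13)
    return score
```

Transformed code:
def solve(score):
    data -= cap
    xs -= cap % 11
    cap = xs < 6
    data -= cap
    val = []
    for score in cap:
        if data == score:
            val.append((19 - data) % (data // data))
    data -= cap % data
    record(xs)
    xs = val % cap // emit(13)
    return score

val = []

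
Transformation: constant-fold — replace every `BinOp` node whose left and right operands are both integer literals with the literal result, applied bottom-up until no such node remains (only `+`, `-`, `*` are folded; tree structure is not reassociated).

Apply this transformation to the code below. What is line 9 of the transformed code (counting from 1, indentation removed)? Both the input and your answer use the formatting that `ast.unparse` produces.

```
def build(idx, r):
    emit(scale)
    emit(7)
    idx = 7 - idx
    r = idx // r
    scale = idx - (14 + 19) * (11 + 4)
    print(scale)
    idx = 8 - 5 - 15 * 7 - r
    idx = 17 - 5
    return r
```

Transformed code:
def build(idx, r):
    emit(scale)
    emit(7)
    idx = 7 - idx
    r = idx // r
    scale = idx - 495
    print(scale)
    idx = -102 - r
    idx = 12
    return r

idx = 12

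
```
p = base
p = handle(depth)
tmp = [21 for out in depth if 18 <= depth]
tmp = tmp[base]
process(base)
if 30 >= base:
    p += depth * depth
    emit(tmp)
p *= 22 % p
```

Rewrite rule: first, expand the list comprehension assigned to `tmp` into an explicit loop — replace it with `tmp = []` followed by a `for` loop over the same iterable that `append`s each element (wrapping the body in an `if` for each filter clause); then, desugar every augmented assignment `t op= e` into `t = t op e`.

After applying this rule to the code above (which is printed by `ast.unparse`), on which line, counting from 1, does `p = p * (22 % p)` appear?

12

Transformed code:
p = base
p = handle(depth)
tmp = []
for out in depth:
    if 18 <= depth:
        tmp.append(21)
tmp = tmp[base]
process(base)
if 30 >= base:
    p = p + depth * depth
    emit(tmp)
p = p * (22 % p)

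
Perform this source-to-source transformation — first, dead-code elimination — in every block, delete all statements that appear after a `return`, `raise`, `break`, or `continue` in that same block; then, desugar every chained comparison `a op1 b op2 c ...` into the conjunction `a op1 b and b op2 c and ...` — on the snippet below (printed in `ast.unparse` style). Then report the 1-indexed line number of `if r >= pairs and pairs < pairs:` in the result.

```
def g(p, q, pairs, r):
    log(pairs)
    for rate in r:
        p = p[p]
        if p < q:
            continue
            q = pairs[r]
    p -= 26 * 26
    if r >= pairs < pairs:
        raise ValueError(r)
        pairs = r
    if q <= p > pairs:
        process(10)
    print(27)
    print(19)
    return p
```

Transformed code:
def g(p, q, pairs, r):
    log(pairs)
    for rate in r:
        p = p[p]
        if p < q:
            continue
    p -= 26 * 26
    if r >= pairs and pairs < pairs:
        raise ValueError(r)
    if q <= p and p > pairs:
        process(10)
    print(27)
    print(19)
    return p

8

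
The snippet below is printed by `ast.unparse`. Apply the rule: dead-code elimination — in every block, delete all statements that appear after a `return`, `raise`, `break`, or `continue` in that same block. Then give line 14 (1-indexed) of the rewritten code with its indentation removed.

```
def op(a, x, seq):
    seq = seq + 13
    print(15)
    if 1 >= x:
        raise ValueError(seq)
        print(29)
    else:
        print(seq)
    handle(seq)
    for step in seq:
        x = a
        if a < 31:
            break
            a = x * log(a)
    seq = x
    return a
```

return a

Transformed code:
def op(a, x, seq):
    seq = seq + 13
    print(15)
    if 1 >= x:
        raise ValueError(seq)
    else:
        print(seq)
    handle(seq)
    for step in seq:
        x = a
        if a < 31:
            break
    seq = x
    return a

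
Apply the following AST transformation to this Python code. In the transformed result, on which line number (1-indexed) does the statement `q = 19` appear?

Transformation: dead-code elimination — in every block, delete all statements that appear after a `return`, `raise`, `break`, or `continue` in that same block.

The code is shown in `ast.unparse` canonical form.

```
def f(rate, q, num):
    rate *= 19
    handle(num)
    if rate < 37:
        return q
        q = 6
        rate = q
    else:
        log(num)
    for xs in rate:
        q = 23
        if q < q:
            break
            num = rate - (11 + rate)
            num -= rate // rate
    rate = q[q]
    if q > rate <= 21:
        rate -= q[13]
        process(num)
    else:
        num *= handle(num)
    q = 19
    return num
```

18

Transformed code:
def f(rate, q, num):
    rate *= 19
    handle(num)
    if rate < 37:
        return q
    else:
        log(num)
    for xs in rate:
        q = 23
        if q < q:
            break
    rate = q[q]
    if q > rate <= 21:
        rate -= q[13]
        process(num)
    else:
        num *= handle(num)
    q = 19
    return num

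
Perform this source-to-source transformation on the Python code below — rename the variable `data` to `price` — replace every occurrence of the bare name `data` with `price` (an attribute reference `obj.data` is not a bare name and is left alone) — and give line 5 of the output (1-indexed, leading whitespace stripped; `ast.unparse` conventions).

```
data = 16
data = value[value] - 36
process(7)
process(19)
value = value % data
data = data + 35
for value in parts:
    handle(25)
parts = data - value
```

value = value % price

Transformed code:
price = 16
price = value[value] - 36
process(7)
process(19)
value = value % price
price = price + 35
for value in parts:
    handle(25)
parts = price - value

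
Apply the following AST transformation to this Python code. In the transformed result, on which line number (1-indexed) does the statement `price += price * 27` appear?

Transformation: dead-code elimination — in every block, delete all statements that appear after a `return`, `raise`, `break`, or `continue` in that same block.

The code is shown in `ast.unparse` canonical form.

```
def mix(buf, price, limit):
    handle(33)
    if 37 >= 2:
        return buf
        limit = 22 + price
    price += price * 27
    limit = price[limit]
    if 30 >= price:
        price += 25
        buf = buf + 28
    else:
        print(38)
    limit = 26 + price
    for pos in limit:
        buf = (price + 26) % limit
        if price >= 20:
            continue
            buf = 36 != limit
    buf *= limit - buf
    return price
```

Transformed code:
def mix(buf, price, limit):
    handle(33)
    if 37 >= 2:
        return buf
    price += price * 27
    limit = price[limit]
    if 30 >= price:
        price += 25
        buf = buf + 28
    else:
        print(38)
    limit = 26 + price
    for pos in limit:
        buf = (price + 26) % limit
        if price >= 20:
            continue
    buf *= limit - buf
    return price

5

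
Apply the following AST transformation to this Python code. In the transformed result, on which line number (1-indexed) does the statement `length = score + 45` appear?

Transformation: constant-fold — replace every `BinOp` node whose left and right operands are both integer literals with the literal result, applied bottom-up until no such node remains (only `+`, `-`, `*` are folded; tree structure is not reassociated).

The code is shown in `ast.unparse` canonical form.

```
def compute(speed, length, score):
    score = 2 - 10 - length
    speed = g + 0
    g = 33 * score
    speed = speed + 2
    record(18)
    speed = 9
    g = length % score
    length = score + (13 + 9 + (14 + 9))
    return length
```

9

Transformed code:
def compute(speed, length, score):
    score = -8 - length
    speed = g + 0
    g = 33 * score
    speed = speed + 2
    record(18)
    speed = 9
    g = length % score
    length = score + 45
    return length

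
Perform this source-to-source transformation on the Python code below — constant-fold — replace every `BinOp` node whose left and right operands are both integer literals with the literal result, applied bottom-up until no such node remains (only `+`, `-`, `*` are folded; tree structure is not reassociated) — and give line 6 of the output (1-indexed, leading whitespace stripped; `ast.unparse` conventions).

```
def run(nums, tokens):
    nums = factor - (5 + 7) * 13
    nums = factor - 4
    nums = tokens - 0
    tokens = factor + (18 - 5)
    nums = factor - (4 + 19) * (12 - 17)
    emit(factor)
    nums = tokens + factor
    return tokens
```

Transformed code:
def run(nums, tokens):
    nums = factor - 156
    nums = factor - 4
    nums = tokens - 0
    tokens = factor + 13
    nums = factor - -115
    emit(factor)
    nums = tokens + factor
    return tokens

nums = factor - -115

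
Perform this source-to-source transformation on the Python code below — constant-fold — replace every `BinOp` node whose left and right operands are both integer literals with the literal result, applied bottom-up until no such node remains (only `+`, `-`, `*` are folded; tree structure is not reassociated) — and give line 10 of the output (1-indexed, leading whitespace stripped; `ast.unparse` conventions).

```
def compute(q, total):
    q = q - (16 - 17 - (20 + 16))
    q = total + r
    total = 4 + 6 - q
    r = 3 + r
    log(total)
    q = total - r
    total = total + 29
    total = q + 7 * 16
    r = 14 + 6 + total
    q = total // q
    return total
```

r = 20 + total

Transformed code:
def compute(q, total):
    q = q - -37
    q = total + r
    total = 10 - q
    r = 3 + r
    log(total)
    q = total - r
    total = total + 29
    total = q + 112
    r = 20 + total
    q = total // q
    return total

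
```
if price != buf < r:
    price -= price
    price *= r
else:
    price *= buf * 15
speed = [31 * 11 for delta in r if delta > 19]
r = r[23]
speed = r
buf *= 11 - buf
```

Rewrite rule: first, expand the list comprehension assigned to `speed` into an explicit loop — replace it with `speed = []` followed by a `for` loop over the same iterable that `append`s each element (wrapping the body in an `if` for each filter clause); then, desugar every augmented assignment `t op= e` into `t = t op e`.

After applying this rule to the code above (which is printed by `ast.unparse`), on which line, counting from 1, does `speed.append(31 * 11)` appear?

Transformed code:
if price != buf < r:
    price = price - price
    price = price * r
else:
    price = price * (buf * 15)
speed = []
for delta in r:
    if delta > 19:
        speed.append(31 * 11)
r = r[23]
speed = r
buf = buf * (11 - buf)

9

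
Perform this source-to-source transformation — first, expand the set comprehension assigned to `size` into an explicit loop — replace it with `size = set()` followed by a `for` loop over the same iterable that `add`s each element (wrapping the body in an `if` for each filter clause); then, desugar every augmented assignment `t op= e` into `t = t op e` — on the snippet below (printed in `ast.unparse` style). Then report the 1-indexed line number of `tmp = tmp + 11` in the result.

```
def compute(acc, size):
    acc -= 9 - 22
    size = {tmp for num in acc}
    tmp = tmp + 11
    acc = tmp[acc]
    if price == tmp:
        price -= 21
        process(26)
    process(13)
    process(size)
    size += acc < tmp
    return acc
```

Transformed code:
def compute(acc, size):
    acc = acc - (9 - 22)
    size = set()
    for num in acc:
        size.add(tmp)
    tmp = tmp + 11
    acc = tmp[acc]
    if price == tmp:
        price = price - 21
        process(26)
    process(13)
    process(size)
    size = size + (acc < tmp)
    return acc

6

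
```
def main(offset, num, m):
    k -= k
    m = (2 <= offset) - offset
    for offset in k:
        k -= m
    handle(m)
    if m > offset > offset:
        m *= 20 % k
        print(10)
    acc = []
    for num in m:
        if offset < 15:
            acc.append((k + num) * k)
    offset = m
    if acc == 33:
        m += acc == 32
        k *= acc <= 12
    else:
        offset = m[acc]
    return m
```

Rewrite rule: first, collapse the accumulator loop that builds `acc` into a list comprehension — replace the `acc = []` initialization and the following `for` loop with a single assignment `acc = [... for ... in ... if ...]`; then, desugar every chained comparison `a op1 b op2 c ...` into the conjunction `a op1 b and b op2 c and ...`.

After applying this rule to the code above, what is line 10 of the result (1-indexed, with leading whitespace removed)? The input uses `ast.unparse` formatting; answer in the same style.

acc = [(k + num) * k for num in m if offset < 15]

Transformed code:
def main(offset, num, m):
    k -= k
    m = (2 <= offset) - offset
    for offset in k:
        k -= m
    handle(m)
    if m > offset and offset > offset:
        m *= 20 % k
        print(10)
    acc = [(k + num) * k for num in m if offset < 15]
    offset = m
    if acc == 33:
        m += acc == 32
        k *= acc <= 12
    else:
        offset = m[acc]
    return m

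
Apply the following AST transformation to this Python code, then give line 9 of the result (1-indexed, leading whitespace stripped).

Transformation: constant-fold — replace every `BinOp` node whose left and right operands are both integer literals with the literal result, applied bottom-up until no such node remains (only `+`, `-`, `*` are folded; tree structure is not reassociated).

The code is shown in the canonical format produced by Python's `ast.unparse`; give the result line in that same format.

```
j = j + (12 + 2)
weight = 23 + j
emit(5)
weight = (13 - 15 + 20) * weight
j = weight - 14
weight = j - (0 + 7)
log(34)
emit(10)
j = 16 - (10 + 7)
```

Transformed code:
j = j + 14
weight = 23 + j
emit(5)
weight = 18 * weight
j = weight - 14
weight = j - 7
log(34)
emit(10)
j = -1

j = -1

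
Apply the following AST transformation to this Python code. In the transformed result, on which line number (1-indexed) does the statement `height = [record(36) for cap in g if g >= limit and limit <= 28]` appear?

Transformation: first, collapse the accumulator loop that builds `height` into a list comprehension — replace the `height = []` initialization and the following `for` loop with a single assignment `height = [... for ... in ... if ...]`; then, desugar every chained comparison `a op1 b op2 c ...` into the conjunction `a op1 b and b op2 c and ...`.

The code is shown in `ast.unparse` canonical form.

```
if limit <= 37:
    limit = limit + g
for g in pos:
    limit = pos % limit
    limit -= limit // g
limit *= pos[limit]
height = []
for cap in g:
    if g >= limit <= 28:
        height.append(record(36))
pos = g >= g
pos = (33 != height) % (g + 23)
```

Transformed code:
if limit <= 37:
    limit = limit + g
for g in pos:
    limit = pos % limit
    limit -= limit // g
limit *= pos[limit]
height = [record(36) for cap in g if g >= limit and limit <= 28]
pos = g >= g
pos = (33 != height) % (g + 23)

7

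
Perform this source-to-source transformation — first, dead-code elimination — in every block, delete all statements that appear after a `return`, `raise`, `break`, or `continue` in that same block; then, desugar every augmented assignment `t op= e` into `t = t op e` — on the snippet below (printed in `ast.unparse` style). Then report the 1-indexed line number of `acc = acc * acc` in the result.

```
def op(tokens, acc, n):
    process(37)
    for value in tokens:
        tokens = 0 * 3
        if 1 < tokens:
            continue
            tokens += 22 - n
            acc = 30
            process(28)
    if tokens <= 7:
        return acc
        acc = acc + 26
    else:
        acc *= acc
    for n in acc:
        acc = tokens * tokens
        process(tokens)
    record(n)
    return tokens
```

10

Transformed code:
def op(tokens, acc, n):
    process(37)
    for value in tokens:
        tokens = 0 * 3
        if 1 < tokens:
            continue
    if tokens <= 7:
        return acc
    else:
        acc = acc * acc
    for n in acc:
        acc = tokens * tokens
        process(tokens)
    record(n)
    return tokens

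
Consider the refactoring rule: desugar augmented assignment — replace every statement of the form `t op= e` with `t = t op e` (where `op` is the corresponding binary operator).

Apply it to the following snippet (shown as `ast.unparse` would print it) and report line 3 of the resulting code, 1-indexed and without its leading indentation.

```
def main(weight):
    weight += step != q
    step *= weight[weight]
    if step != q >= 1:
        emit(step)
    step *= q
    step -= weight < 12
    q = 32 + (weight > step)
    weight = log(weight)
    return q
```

Transformed code:
def main(weight):
    weight = weight + (step != q)
    step = step * weight[weight]
    if step != q >= 1:
        emit(step)
    step = step * q
    step = step - (weight < 12)
    q = 32 + (weight > step)
    weight = log(weight)
    return q

step = step * weight[weight]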